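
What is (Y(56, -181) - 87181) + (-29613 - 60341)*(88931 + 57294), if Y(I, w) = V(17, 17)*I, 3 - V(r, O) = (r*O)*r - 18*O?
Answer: -13153868655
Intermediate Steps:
V(r, O) = 3 + 18*O - O*r² (V(r, O) = 3 - ((r*O)*r - 18*O) = 3 - ((O*r)*r - 18*O) = 3 - (O*r² - 18*O) = 3 - (-18*O + O*r²) = 3 + (18*O - O*r²) = 3 + 18*O - O*r²)
Y(I, w) = -4604*I (Y(I, w) = (3 + 18*17 - 1*17*17²)*I = (3 + 306 - 1*17*289)*I = (3 + 306 - 4913)*I = -4604*I)
(Y(56, -181) - 87181) + (-29613 - 60341)*(88931 + 57294) = (-4604*56 - 87181) + (-29613 - 60341)*(88931 + 57294) = (-257824 - 87181) - 89954*146225 = -345005 - 13153523650 = -13153868655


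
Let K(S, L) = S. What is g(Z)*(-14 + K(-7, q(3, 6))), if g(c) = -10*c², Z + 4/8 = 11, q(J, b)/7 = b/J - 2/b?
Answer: 46305/2 ≈ 23153.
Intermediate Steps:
q(J, b) = -14/b + 7*b/J (q(J, b) = 7*(b/J - 2/b) = 7*(-2/b + b/J) = -14/b + 7*b/J)
Z = 21/2 (Z = -½ + 11 = 21/2 ≈ 10.500)
g(Z)*(-14 + K(-7, q(3, 6))) = (-10*(21/2)²)*(-14 - 7) = -10*441/4*(-21) = -2205/2*(-21) = 46305/2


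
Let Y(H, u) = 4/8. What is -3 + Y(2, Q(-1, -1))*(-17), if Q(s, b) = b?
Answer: -23/2 ≈ -11.500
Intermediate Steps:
Y(H, u) = 1/2 (Y(H, u) = 4*(1/8) = 1/2)
-3 + Y(2, Q(-1, -1))*(-17) = -3 + (1/2)*(-17) = -3 - 17/2 = -23/2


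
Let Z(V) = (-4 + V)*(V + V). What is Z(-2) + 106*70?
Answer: 7444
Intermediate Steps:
Z(V) = 2*V*(-4 + V) (Z(V) = (-4 + V)*(2*V) = 2*V*(-4 + V))
Z(-2) + 106*70 = 2*(-2)*(-4 - 2) + 106*70 = 2*(-2)*(-6) + 7420 = 24 + 7420 = 7444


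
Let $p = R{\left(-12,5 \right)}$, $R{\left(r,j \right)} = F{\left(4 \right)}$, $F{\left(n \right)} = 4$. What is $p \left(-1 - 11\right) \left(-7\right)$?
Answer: $336$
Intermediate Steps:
$R{\left(r,j \right)} = 4$
$p = 4$
$p \left(-1 - 11\right) \left(-7\right) = 4 \left(-1 - 11\right) \left(-7\right) = 4 \left(\left(-12\right) \left(-7\right)\right) = 4 \cdot 84 = 336$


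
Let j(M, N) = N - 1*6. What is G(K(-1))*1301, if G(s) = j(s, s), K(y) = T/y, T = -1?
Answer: -6505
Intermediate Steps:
j(M, N) = -6 + N (j(M, N) = N - 6 = -6 + N)
K(y) = -1/y
G(s) = -6 + s
G(K(-1))*1301 = (-6 - 1/(-1))*1301 = (-6 - 1*(-1))*1301 = (-6 + 1)*1301 = -5*1301 = -6505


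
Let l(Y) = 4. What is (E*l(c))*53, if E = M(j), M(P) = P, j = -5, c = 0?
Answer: -1060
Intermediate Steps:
E = -5
(E*l(c))*53 = -5*4*53 = -20*53 = -1060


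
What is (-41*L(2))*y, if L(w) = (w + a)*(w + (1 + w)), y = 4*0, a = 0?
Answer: 0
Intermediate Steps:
y = 0
L(w) = w*(1 + 2*w) (L(w) = (w + 0)*(w + (1 + w)) = w*(1 + 2*w))
(-41*L(2))*y = -82*(1 + 2*2)*0 = -82*(1 + 4)*0 = -82*5*0 = -41*10*0 = -410*0 = 0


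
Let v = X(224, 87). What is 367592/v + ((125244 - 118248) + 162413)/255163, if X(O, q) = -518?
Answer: -46854061817/66087217 ≈ -708.97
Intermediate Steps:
v = -518
367592/v + ((125244 - 118248) + 162413)/255163 = 367592/(-518) + ((125244 - 118248) + 162413)/255163 = 367592*(-1/518) + (6996 + 162413)*(1/255163) = -183796/259 + 169409*(1/255163) = -183796/259 + 169409/255163 = -46854061817/66087217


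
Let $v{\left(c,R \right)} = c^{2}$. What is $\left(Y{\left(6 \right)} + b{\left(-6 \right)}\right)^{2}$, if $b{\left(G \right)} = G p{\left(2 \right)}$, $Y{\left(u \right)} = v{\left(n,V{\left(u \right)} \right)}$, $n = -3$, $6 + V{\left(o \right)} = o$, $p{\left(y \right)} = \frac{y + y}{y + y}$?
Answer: $9$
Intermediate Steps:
$p{\left(y \right)} = 1$ ($p{\left(y \right)} = \frac{2 y}{2 y} = 2 y \frac{1}{2 y} = 1$)
$V{\left(o \right)} = -6 + o$
$Y{\left(u \right)} = 9$ ($Y{\left(u \right)} = \left(-3\right)^{2} = 9$)
$b{\left(G \right)} = G$ ($b{\left(G \right)} = G 1 = G$)
$\left(Y{\left(6 \right)} + b{\left(-6 \right)}\right)^{2} = \left(9 - 6\right)^{2} = 3^{2} = 9$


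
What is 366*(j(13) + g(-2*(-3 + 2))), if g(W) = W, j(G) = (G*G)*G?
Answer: 804834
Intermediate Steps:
j(G) = G³ (j(G) = G²*G = G³)
366*(j(13) + g(-2*(-3 + 2))) = 366*(13³ - 2*(-3 + 2)) = 366*(2197 - 2*(-1)) = 366*(2197 + 2) = 366*2199 = 804834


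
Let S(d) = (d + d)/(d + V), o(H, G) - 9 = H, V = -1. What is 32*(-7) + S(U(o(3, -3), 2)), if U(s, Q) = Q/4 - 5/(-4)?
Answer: -658/3 ≈ -219.33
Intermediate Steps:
o(H, G) = 9 + H
U(s, Q) = 5/4 + Q/4 (U(s, Q) = Q*(¼) - 5*(-¼) = Q/4 + 5/4 = 5/4 + Q/4)
S(d) = 2*d/(-1 + d) (S(d) = (d + d)/(d - 1) = (2*d)/(-1 + d) = 2*d/(-1 + d))
32*(-7) + S(U(o(3, -3), 2)) = 32*(-7) + 2*(5/4 + (¼)*2)/(-1 + (5/4 + (¼)*2)) = -224 + 2*(5/4 + ½)/(-1 + (5/4 + ½)) = -224 + 2*(7/4)/(-1 + 7/4) = -224 + 2*(7/4)/(¾) = -224 + 2*(7/4)*(4/3) = -224 + 14/3 = -658/3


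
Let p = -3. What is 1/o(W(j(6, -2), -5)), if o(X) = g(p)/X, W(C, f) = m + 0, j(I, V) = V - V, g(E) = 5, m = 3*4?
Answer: 12/5 ≈ 2.4000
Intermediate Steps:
m = 12
j(I, V) = 0
W(C, f) = 12 (W(C, f) = 12 + 0 = 12)
o(X) = 5/X
1/o(W(j(6, -2), -5)) = 1/(5/12) = 12/5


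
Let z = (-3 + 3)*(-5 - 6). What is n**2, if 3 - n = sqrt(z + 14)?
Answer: (3 - sqrt(14))**2 ≈ 0.55006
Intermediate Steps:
z = 0 (z = 0*(-11) = 0)
n = 3 - sqrt(14) (n = 3 - sqrt(0 + 14) = 3 - sqrt(14) ≈ -0.74166)
n**2 = (3 - sqrt(14))**2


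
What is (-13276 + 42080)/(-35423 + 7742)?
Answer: -28804/27681 ≈ -1.0406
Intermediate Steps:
(-13276 + 42080)/(-35423 + 7742) = 28804/(-27681) = 28804*(-1/27681) = -28804/27681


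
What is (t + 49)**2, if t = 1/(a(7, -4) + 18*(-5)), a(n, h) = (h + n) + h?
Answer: 19873764/8281 ≈ 2399.9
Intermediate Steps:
a(n, h) = n + 2*h
t = -1/91 (t = 1/((7 + 2*(-4)) + 18*(-5)) = 1/((7 - 8) - 90) = 1/(-1 - 90) = 1/(-91) = -1/91 ≈ -0.010989)
(t + 49)**2 = (-1/91 + 49)**2 = (4458/91)**2 = 19873764/8281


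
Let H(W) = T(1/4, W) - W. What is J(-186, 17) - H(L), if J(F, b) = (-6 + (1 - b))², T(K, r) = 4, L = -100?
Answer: 380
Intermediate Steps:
J(F, b) = (-5 - b)²
H(W) = 4 - W
J(-186, 17) - H(L) = (5 + 17)² - (4 - 1*(-100)) = 22² - (4 + 100) = 484 - 1*104 = 484 - 104 = 380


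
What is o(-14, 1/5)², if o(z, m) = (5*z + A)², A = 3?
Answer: 20151121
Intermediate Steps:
o(z, m) = (3 + 5*z)² (o(z, m) = (5*z + 3)² = (3 + 5*z)²)
o(-14, 1/5)² = ((3 + 5*(-14))²)² = ((3 - 70)²)² = ((-67)²)² = 4489² = 20151121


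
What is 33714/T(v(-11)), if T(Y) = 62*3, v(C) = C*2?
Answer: 5619/31 ≈ 181.26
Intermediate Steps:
v(C) = 2*C
T(Y) = 186
33714/T(v(-11)) = 33714/186 = 33714*(1/186) = 5619/31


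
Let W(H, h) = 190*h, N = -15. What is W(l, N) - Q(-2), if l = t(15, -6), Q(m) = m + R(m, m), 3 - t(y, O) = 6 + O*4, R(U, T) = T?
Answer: -2846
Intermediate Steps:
t(y, O) = -3 - 4*O (t(y, O) = 3 - (6 + O*4) = 3 - (6 + 4*O) = 3 + (-6 - 4*O) = -3 - 4*O)
Q(m) = 2*m (Q(m) = m + m = 2*m)
l = 21 (l = -3 - 4*(-6) = -3 + 24 = 21)
W(l, N) - Q(-2) = 190*(-15) - 2*(-2) = -2850 - 1*(-4) = -2850 + 4 = -2846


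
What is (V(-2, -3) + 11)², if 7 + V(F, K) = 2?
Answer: 36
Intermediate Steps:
V(F, K) = -5 (V(F, K) = -7 + 2 = -5)
(V(-2, -3) + 11)² = (-5 + 11)² = 6² = 36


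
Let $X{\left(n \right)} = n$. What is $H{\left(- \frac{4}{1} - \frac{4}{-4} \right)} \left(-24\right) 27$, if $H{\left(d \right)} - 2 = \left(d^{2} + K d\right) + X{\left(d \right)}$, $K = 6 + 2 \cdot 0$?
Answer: $6480$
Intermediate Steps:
$K = 6$ ($K = 6 + 0 = 6$)
$H{\left(d \right)} = 2 + d^{2} + 7 d$ ($H{\left(d \right)} = 2 + \left(\left(d^{2} + 6 d\right) + d\right) = 2 + \left(d^{2} + 7 d\right) = 2 + d^{2} + 7 d$)
$H{\left(- \frac{4}{1} - \frac{4}{-4} \right)} \left(-24\right) 27 = \left(2 + \left(- \frac{4}{1} - \frac{4}{-4}\right)^{2} + 7 \left(- \frac{4}{1} - \frac{4}{-4}\right)\right) \left(-24\right) 27 = \left(2 + \left(\left(-4\right) 1 - -1\right)^{2} + 7 \left(\left(-4\right) 1 - -1\right)\right) \left(-24\right) 27 = \left(2 + \left(-4 + 1\right)^{2} + 7 \left(-4 + 1\right)\right) \left(-24\right) 27 = \left(2 + \left(-3\right)^{2} + 7 \left(-3\right)\right) \left(-24\right) 27 = \left(2 + 9 - 21\right) \left(-24\right) 27 = \left(-10\right) \left(-24\right) 27 = 240 \cdot 27 = 6480$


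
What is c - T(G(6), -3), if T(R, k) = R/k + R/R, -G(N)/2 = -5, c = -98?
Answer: -287/3 ≈ -95.667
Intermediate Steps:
G(N) = 10 (G(N) = -2*(-5) = 10)
T(R, k) = 1 + R/k (T(R, k) = R/k + 1 = 1 + R/k)
c - T(G(6), -3) = -98 - (10 - 3)/(-3) = -98 - (-1)*7/3 = -98 - 1*(-7/3) = -98 + 7/3 = -287/3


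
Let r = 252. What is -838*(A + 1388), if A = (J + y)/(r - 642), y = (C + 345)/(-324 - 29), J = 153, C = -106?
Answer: -16008497522/13767 ≈ -1.1628e+6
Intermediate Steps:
y = -239/353 (y = (-106 + 345)/(-324 - 29) = 239/(-353) = 239*(-1/353) = -239/353 ≈ -0.67705)
A = -5377/13767 (A = (153 - 239/353)/(252 - 642) = (53770/353)/(-390) = (53770/353)*(-1/390) = -5377/13767 ≈ -0.39057)
-838*(A + 1388) = -838*(-5377/13767 + 1388) = -838*19103219/13767 = -16008497522/13767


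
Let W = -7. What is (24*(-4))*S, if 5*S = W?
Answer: 672/5 ≈ 134.40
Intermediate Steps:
S = -7/5 (S = (⅕)*(-7) = -7/5 ≈ -1.4000)
(24*(-4))*S = (24*(-4))*(-7/5) = -96*(-7/5) = 672/5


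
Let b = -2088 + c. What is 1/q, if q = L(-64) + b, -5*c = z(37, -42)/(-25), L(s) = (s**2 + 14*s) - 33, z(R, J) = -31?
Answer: 125/134844 ≈ 0.00092700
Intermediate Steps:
L(s) = -33 + s**2 + 14*s
c = -31/125 (c = -(-31)/(5*(-25)) = -(-31)*(-1)/(5*25) = -1/5*31/25 = -31/125 ≈ -0.24800)
b = -261031/125 (b = -2088 - 31/125 = -261031/125 ≈ -2088.2)
q = 134844/125 (q = (-33 + (-64)**2 + 14*(-64)) - 261031/125 = (-33 + 4096 - 896) - 261031/125 = 3167 - 261031/125 = 134844/125 ≈ 1078.8)
1/q = 1/(134844/125) = 125/134844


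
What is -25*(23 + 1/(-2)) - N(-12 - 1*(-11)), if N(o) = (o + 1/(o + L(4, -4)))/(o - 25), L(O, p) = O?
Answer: -43877/78 ≈ -562.53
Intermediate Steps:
N(o) = (o + 1/(4 + o))/(-25 + o) (N(o) = (o + 1/(o + 4))/(o - 25) = (o + 1/(4 + o))/(-25 + o))
-25*(23 + 1/(-2)) - N(-12 - 1*(-11)) = -25*(23 + 1/(-2)) - (1 + (-12 - 1*(-11))² + 4*(-12 - 1*(-11)))/(-100 + (-12 - 1*(-11))² - 21*(-12 - 1*(-11))) = -25*(23 - ½) - (1 + (-12 + 11)² + 4*(-12 + 11))/(-100 + (-12 + 11)² - 21*(-12 + 11)) = -25*45/2 - (1 + (-1)² + 4*(-1))/(-100 + (-1)² - 21*(-1)) = -1125/2 - (1 + 1 - 4)/(-100 + 1 + 21) = -1125/2 - (-2)/(-78) = -1125/2 - (-1)*(-2)/78 = -1125/2 - 1*1/39 = -1125/2 - 1/39 = -43877/78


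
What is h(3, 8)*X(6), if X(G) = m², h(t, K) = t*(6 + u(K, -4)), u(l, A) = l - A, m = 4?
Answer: 864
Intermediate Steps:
h(t, K) = t*(10 + K) (h(t, K) = t*(6 + (K - 1*(-4))) = t*(6 + (K + 4)) = t*(6 + (4 + K)) = t*(10 + K))
X(G) = 16 (X(G) = 4² = 16)
h(3, 8)*X(6) = (3*(10 + 8))*16 = (3*18)*16 = 54*16 = 864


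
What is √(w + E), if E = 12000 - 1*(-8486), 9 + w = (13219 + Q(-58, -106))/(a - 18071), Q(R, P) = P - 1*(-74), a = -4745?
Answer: 3*√74023667130/5704 ≈ 143.10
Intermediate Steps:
Q(R, P) = 74 + P (Q(R, P) = P + 74 = 74 + P)
w = -218531/22816 (w = -9 + (13219 + (74 - 106))/(-4745 - 18071) = -9 + (13219 - 32)/(-22816) = -9 + 13187*(-1/22816) = -9 - 13187/22816 = -218531/22816 ≈ -9.5780)
E = 20486 (E = 12000 + 8486 = 20486)
√(w + E) = √(-218531/22816 + 20486) = √(467190045/22816) = 3*√74023667130/5704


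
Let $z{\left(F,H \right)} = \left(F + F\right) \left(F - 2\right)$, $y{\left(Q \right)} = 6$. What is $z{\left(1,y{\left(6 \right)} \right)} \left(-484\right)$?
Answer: $968$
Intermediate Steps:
$z{\left(F,H \right)} = 2 F \left(-2 + F\right)$
$z{\left(1,y{\left(6 \right)} \right)} \left(-484\right) = 2 \cdot 1 \left(-2 + 1\right) \left(-484\right) = 2 \cdot 1 \left(-1\right) \left(-484\right) = \left(-2\right) \left(-484\right) = 968$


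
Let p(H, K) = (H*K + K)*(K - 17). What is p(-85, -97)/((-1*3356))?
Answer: 232218/839 ≈ 276.78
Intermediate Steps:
p(H, K) = (-17 + K)*(K + H*K) (p(H, K) = (K + H*K)*(-17 + K) = (-17 + K)*(K + H*K))
p(-85, -97)/((-1*3356)) = (-97*(-17 - 97 - 17*(-85) - 85*(-97)))/((-1*3356)) = -97*(-17 - 97 + 1445 + 8245)/(-3356) = -97*9576*(-1/3356) = -928872*(-1/3356) = 232218/839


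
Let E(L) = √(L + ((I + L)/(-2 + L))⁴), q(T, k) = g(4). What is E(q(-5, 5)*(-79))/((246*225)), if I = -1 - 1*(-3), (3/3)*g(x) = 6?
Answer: I*√94859200778/783811350 ≈ 0.00039294*I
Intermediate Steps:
g(x) = 6
I = 2 (I = -1 + 3 = 2)
q(T, k) = 6
E(L) = √(L + (2 + L)⁴/(-2 + L)⁴) (E(L) = √(L + ((2 + L)/(-2 + L))⁴) = √(L + (2 + L)⁴/(-2 + L)⁴))
E(q(-5, 5)*(-79))/((246*225)) = √(6*(-79) + (2 + 6*(-79))⁴/(-2 + 6*(-79))⁴)/((246*225)) = √(-474 + (2 - 474)⁴/(-2 - 474)⁴)/55350 = √(-474 + (-472)⁴/(-476)⁴)*(1/55350) = √(-474 + (1/51336683776)*49632710656)*(1/55350) = √(-474 + 193877776/200533921)*(1/55350) = √(-94859200778/200533921)*(1/55350) = (I*√94859200778/14161)*(1/55350) = I*√94859200778/783811350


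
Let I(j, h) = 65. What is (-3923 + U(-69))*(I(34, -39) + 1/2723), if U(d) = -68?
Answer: -706391036/2723 ≈ -2.5942e+5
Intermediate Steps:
(-3923 + U(-69))*(I(34, -39) + 1/2723) = (-3923 - 68)*(65 + 1/2723) = -3991*(65 + 1/2723) = -3991*176996/2723 = -706391036/2723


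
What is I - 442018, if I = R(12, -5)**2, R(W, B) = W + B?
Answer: -441969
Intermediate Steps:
R(W, B) = B + W
I = 49 (I = (-5 + 12)**2 = 7**2 = 49)
I - 442018 = 49 - 442018 = -441969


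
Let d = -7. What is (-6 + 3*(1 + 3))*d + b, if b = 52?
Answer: 10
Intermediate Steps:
(-6 + 3*(1 + 3))*d + b = (-6 + 3*(1 + 3))*(-7) + 52 = (-6 + 3*4)*(-7) + 52 = (-6 + 12)*(-7) + 52 = 6*(-7) + 52 = -42 + 52 = 10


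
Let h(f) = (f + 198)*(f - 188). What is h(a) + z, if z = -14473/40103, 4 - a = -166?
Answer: -265656745/40103 ≈ -6624.4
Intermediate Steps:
a = 170 (a = 4 - 1*(-166) = 4 + 166 = 170)
z = -14473/40103 (z = -14473*1/40103 = -14473/40103 ≈ -0.36090)
h(f) = (-188 + f)*(198 + f) (h(f) = (198 + f)*(-188 + f) = (-188 + f)*(198 + f))
h(a) + z = (-37224 + 170² + 10*170) - 14473/40103 = (-37224 + 28900 + 1700) - 14473/40103 = -6624 - 14473/40103 = -265656745/40103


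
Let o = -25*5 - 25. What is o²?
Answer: 22500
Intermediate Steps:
o = -150 (o = -125 - 25 = -150)
o² = (-150)² = 22500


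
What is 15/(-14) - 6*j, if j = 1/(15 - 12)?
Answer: -43/14 ≈ -3.0714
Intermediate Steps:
j = 1/3 ≈ 0.33333
15/(-14) - 6*j = 15/(-14) - 6*1/3 = 15*(-1/14) - 2 = -15/14 - 2 = -43/14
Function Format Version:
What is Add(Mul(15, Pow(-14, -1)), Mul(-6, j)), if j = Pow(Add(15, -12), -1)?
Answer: Rational(-43, 14) ≈ -3.0714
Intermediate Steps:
j = Rational(1, 3) (j = Pow(3, -1) = Rational(1, 3) ≈ 0.33333)
Add(Mul(15, Pow(-14, -1)), Mul(-6, j)) = Add(Mul(15, Pow(-14, -1)), Mul(-6, Rational(1, 3))) = Add(Mul(15, Rational(-1, 14)), -2) = Add(Rational(-15, 14), -2) = Rational(-43, 14)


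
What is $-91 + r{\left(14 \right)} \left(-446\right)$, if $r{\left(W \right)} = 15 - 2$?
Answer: $-5889$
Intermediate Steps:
$r{\left(W \right)} = 13$ ($r{\left(W \right)} = 15 - 2 = 13$)
$-91 + r{\left(14 \right)} \left(-446\right) = -91 + 13 \left(-446\right) = -91 - 5798 = -5889$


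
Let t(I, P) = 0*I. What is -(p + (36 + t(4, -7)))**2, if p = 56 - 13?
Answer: -6241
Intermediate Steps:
p = 43
t(I, P) = 0
-(p + (36 + t(4, -7)))**2 = -(43 + (36 + 0))**2 = -(43 + 36)**2 = -1*79**2 = -1*6241 = -6241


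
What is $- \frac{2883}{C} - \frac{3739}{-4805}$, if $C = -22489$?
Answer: $\frac{97939186}{108059645} \approx 0.90634$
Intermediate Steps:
$- \frac{2883}{C} - \frac{3739}{-4805} = - \frac{2883}{-22489} - \frac{3739}{-4805} = \left(-2883\right) \left(- \frac{1}{22489}\right) - - \frac{3739}{4805} = \frac{2883}{22489} + \frac{3739}{4805} = \frac{97939186}{108059645}$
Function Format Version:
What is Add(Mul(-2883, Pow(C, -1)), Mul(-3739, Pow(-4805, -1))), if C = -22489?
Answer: Rational(97939186, 108059645) ≈ 0.90634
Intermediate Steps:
Add(Mul(-2883, Pow(C, -1)), Mul(-3739, Pow(-4805, -1))) = Add(Mul(-2883, Pow(-22489, -1)), Mul(-3739, Pow(-4805, -1))) = Add(Mul(-2883, Rational(-1, 22489)), Mul(-3739, Rational(-1, 4805))) = Add(Rational(2883, 22489), Rational(3739, 4805)) = Rational(97939186, 108059645)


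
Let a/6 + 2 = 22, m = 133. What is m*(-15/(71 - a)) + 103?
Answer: 1006/7 ≈ 143.71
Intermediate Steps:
a = 120 (a = -12 + 6*22 = -12 + 132 = 120)
m*(-15/(71 - a)) + 103 = 133*(-15/(71 - 1*120)) + 103 = 133*(-15/(71 - 120)) + 103 = 133*(-15/(-49)) + 103 = 133*(-15*(-1/49)) + 103 = 133*(15/49) + 103 = 285/7 + 103 = 1006/7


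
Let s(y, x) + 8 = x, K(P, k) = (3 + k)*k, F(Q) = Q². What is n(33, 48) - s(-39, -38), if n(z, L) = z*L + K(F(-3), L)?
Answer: 4078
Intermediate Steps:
K(P, k) = k*(3 + k)
n(z, L) = L*z + L*(3 + L) (n(z, L) = z*L + L*(3 + L) = L*z + L*(3 + L))
s(y, x) = -8 + x
n(33, 48) - s(-39, -38) = 48*(3 + 48 + 33) - (-8 - 38) = 48*84 - 1*(-46) = 4032 + 46 = 4078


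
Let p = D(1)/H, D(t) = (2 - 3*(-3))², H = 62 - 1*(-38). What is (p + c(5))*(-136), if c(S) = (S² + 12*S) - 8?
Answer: -265914/25 ≈ -10637.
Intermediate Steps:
c(S) = -8 + S² + 12*S
H = 100 (H = 62 + 38 = 100)
D(t) = 121 (D(t) = (2 + 9)² = 11² = 121)
p = 121/100 ≈ 1.2100
(p + c(5))*(-136) = (121/100 + (-8 + 5² + 12*5))*(-136) = (121/100 + (-8 + 25 + 60))*(-136) = (121/100 + 77)*(-136) = (7821/100)*(-136) = -265914/25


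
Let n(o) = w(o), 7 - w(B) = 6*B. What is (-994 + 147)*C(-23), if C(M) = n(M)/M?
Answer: 122815/23 ≈ 5339.8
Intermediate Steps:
w(B) = 7 - 6*B
n(o) = 7 - 6*o
C(M) = (7 - 6*M)/M
(-994 + 147)*C(-23) = (-994 + 147)*(-6 + 7/(-23)) = -847*(-6 + 7*(-1/23)) = -847*(-6 - 7/23) = -847*(-145/23) = 122815/23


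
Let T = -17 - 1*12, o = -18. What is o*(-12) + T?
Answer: 187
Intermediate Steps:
T = -29 (T = -17 - 12 = -29)
o*(-12) + T = -18*(-12) - 29 = 216 - 29 = 187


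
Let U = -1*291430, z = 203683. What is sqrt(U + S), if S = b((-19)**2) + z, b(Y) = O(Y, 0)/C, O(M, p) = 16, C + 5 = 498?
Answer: I*sqrt(21326812715)/493 ≈ 296.22*I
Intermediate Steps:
C = 493 (C = -5 + 498 = 493)
U = -291430
b(Y) = 16/493
S = 100415735/493 (S = 16/493 + 203683 = 100415735/493 ≈ 2.0368e+5)
sqrt(U + S) = sqrt(-291430 + 100415735/493) = sqrt(-43259255/493) = I*sqrt(21326812715)/493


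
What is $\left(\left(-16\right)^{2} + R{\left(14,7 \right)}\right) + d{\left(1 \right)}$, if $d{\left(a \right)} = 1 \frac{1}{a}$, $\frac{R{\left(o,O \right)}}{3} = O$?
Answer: $278$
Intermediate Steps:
$R{\left(o,O \right)} = 3 O$
$d{\left(a \right)} = \frac{1}{a}$
$\left(\left(-16\right)^{2} + R{\left(14,7 \right)}\right) + d{\left(1 \right)} = \left(\left(-16\right)^{2} + 3 \cdot 7\right) + 1^{-1} = \left(256 + 21\right) + 1 = 277 + 1 = 278$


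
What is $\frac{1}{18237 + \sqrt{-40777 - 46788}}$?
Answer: $\frac{18237}{332675734} - \frac{i \sqrt{87565}}{332675734} \approx 5.4819 \cdot 10^{-5} - 8.895 \cdot 10^{-7} i$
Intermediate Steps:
$\frac{1}{18237 + \sqrt{-40777 - 46788}} = \frac{1}{18237 + \sqrt{-87565}} = \frac{1}{18237 + i \sqrt{87565}}$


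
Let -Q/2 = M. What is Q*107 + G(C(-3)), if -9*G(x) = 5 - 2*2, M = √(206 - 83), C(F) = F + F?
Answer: -⅑ - 214*√123 ≈ -2373.5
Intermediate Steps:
C(F) = 2*F
M = √123 ≈ 11.091
G(x) = -⅑ (G(x) = -(5 - 2*2)/9 = -(5 - 4)/9 = -⅑*1 = -⅑)
Q = -2*√123 ≈ -22.181
Q*107 + G(C(-3)) = -2*√123*107 - ⅑ = -214*√123 - ⅑ = -⅑ - 214*√123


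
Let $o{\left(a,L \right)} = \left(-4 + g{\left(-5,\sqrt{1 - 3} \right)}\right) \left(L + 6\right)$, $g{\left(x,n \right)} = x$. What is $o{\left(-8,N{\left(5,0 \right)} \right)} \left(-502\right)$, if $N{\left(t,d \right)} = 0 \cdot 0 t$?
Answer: $27108$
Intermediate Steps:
$N{\left(t,d \right)} = 0$ ($N{\left(t,d \right)} = 0 t = 0$)
$o{\left(a,L \right)} = -54 - 9 L$ ($o{\left(a,L \right)} = \left(-4 - 5\right) \left(L + 6\right) = - 9 \left(6 + L\right) = -54 - 9 L$)
$o{\left(-8,N{\left(5,0 \right)} \right)} \left(-502\right) = \left(-54 - 0\right) \left(-502\right) = \left(-54 + 0\right) \left(-502\right) = \left(-54\right) \left(-502\right) = 27108$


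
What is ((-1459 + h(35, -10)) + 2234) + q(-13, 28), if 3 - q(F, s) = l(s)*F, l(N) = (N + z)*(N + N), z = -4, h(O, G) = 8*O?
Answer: 18530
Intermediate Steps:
l(N) = 2*N*(-4 + N) (l(N) = (N - 4)*(N + N) = (-4 + N)*(2*N) = 2*N*(-4 + N))
q(F, s) = 3 - 2*F*s*(-4 + s) (q(F, s) = 3 - 2*s*(-4 + s)*F = 3 - 2*F*s*(-4 + s))
((-1459 + h(35, -10)) + 2234) + q(-13, 28) = ((-1459 + 8*35) + 2234) + (3 - 2*(-13)*28*(-4 + 28)) = ((-1459 + 280) + 2234) + (3 - 2*(-13)*28*24) = (-1179 + 2234) + (3 + 17472) = 1055 + 17475 = 18530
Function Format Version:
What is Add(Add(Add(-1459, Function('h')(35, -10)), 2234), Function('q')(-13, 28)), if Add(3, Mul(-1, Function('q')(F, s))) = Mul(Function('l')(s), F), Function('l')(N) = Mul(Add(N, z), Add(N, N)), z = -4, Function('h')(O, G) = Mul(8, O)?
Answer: 18530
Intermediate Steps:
Function('l')(N) = Mul(2, N, Add(-4, N)) (Function('l')(N) = Mul(Add(N, -4), Add(N, N)) = Mul(Add(-4, N), Mul(2, N)) = Mul(2, N, Add(-4, N)))
Function('q')(F, s) = Add(3, Mul(-2, F, s, Add(-4, s))) (Function('q')(F, s) = Add(3, Mul(-1, Mul(Mul(2, s, Add(-4, s)), F))) = Add(3, Mul(-1, Mul(2, F, s, Add(-4, s)))) = Add(3, Mul(-2, F, s, Add(-4, s))))
Add(Add(Add(-1459, Function('h')(35, -10)), 2234), Function('q')(-13, 28)) = Add(Add(Add(-1459, Mul(8, 35)), 2234), Add(3, Mul(-2, -13, 28, Add(-4, 28)))) = Add(Add(Add(-1459, 280), 2234), Add(3, Mul(-2, -13, 28, 24))) = Add(Add(-1179, 2234), Add(3, 17472)) = Add(1055, 17475) = 18530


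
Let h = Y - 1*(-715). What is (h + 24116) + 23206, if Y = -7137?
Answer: 40900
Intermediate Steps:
h = -6422 (h = -7137 - 1*(-715) = -7137 + 715 = -6422)
(h + 24116) + 23206 = (-6422 + 24116) + 23206 = 17694 + 23206 = 40900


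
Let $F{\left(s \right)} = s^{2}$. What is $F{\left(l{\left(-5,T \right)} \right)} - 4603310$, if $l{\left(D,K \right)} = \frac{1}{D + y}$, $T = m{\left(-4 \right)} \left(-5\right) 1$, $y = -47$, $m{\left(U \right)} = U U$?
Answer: $- \frac{12447350239}{2704} \approx -4.6033 \cdot 10^{6}$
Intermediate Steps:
$m{\left(U \right)} = U^{2}$
$T = -80$ ($T = \left(-4\right)^{2} \left(-5\right) 1 = 16 \left(-5\right) 1 = \left(-80\right) 1 = -80$)
$l{\left(D,K \right)} = \frac{1}{-47 + D}$ ($l{\left(D,K \right)} = \frac{1}{D - 47} = \frac{1}{-47 + D}$)
$F{\left(l{\left(-5,T \right)} \right)} - 4603310 = \left(\frac{1}{-47 - 5}\right)^{2} - 4603310 = \left(\frac{1}{-52}\right)^{2} - 4603310 = \left(- \frac{1}{52}\right)^{2} - 4603310 = \frac{1}{2704} - 4603310 = - \frac{12447350239}{2704}$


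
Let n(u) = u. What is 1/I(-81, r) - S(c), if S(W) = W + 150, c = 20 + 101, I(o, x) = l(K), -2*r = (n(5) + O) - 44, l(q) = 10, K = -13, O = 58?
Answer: -2709/10 ≈ -270.90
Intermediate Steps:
r = -19/2 (r = -((5 + 58) - 44)/2 = -(63 - 44)/2 = -1/2*19 = -19/2 ≈ -9.5000)
I(o, x) = 10
c = 121
S(W) = 150 + W
1/I(-81, r) - S(c) = 1/10 - (150 + 121) = 1/10 - 1*271 = 1/10 - 271 = -2709/10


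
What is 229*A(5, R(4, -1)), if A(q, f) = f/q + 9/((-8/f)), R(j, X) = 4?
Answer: -8473/10 ≈ -847.30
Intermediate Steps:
A(q, f) = -9*f/8 + f/q (A(q, f) = f/q + 9*(-f/8) = f/q - 9*f/8 = -9*f/8 + f/q)
229*A(5, R(4, -1)) = 229*(-9/8*4 + 4/5) = 229*(-9/2 + 4*(⅕)) = 229*(-9/2 + ⅘) = 229*(-37/10) = -8473/10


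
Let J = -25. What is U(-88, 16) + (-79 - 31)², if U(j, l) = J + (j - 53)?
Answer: 11934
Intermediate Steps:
U(j, l) = -78 + j (U(j, l) = -25 + (j - 53) = -25 + (-53 + j) = -78 + j)
U(-88, 16) + (-79 - 31)² = (-78 - 88) + (-79 - 31)² = -166 + (-110)² = -166 + 12100 = 11934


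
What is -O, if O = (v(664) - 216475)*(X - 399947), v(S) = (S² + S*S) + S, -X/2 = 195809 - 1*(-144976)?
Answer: 720269773177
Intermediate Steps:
X = -681570 (X = -2*(195809 - 1*(-144976)) = -2*(195809 + 144976) = -2*340785 = -681570)
v(S) = S + 2*S² (v(S) = (S² + S²) + S = 2*S² + S = S + 2*S²)
O = -720269773177 (O = (664*(1 + 2*664) - 216475)*(-681570 - 399947) = (664*(1 + 1328) - 216475)*(-1081517) = (664*1329 - 216475)*(-1081517) = (882456 - 216475)*(-1081517) = 665981*(-1081517) = -720269773177)
-O = -1*(-720269773177) = 720269773177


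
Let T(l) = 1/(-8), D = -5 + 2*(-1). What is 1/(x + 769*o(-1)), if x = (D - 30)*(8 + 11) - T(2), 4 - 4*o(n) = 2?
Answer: -8/2547 ≈ -0.0031409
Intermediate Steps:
o(n) = ½ (o(n) = 1 - ¼*2 = 1 - ½ = ½)
D = -7 (D = -5 - 2 = -7)
T(l) = -⅛
x = -5623/8 (x = (-7 - 30)*(8 + 11) - 1*(-⅛) = -37*19 + ⅛ = -703 + ⅛ = -5623/8 ≈ -702.88)
1/(x + 769*o(-1)) = 1/(-5623/8 + 769*(½)) = 1/(-5623/8 + 769/2) = 1/(-2547/8) = -8/2547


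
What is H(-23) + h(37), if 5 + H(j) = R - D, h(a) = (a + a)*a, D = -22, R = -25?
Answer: 2730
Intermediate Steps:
h(a) = 2*a² (h(a) = (2*a)*a = 2*a²)
H(j) = -8 (H(j) = -5 + (-25 - 1*(-22)) = -5 + (-25 + 22) = -5 - 3 = -8)
H(-23) + h(37) = -8 + 2*37² = -8 + 2*1369 = -8 + 2738 = 2730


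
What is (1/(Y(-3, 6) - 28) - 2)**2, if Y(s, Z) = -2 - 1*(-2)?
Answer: 3249/784 ≈ 4.1441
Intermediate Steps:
Y(s, Z) = 0 (Y(s, Z) = -2 + 2 = 0)
(1/(Y(-3, 6) - 28) - 2)**2 = (1/(0 - 28) - 2)**2 = (1/(-28) - 2)**2 = (-1/28 - 2)**2 = (-57/28)**2 = 3249/784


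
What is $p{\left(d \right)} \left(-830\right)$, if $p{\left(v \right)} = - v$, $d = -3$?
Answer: $-2490$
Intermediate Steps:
$p{\left(d \right)} \left(-830\right) = \left(-1\right) \left(-3\right) \left(-830\right) = 3 \left(-830\right) = -2490$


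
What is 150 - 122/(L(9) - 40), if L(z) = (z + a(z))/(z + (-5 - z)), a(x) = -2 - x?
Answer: 15155/99 ≈ 153.08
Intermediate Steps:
L(z) = ⅖ (L(z) = (z + (-2 - z))/(z + (-5 - z)) = -2/(-5) = -2*(-⅕) = ⅖)
150 - 122/(L(9) - 40) = 150 - 122/(⅖ - 40) = 150 - 122/(-198/5) = 150 - 122*(-5/198) = 150 + 305/99 = 15155/99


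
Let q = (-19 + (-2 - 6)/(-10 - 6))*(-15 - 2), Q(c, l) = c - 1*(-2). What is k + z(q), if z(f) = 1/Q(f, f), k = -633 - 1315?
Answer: -1233082/633 ≈ -1948.0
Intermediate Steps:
Q(c, l) = 2 + c (Q(c, l) = c + 2 = 2 + c)
q = 629/2 (q = (-19 - 8/(-16))*(-17) = (-19 - 8*(-1/16))*(-17) = (-19 + ½)*(-17) = -37/2*(-17) = 629/2 ≈ 314.50)
k = -1948
z(f) = 1/(2 + f)
k + z(q) = -1948 + 1/(2 + 629/2) = -1948 + 1/(633/2) = -1948 + 2/633 = -1233082/633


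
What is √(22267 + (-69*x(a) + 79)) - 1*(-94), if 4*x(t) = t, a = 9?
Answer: 94 + √88763/2 ≈ 242.97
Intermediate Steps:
x(t) = t/4
√(22267 + (-69*x(a) + 79)) - 1*(-94) = √(22267 + (-69*9/4 + 79)) - 1*(-94) = √(22267 + (-69*9/4 + 79)) + 94 = √(22267 + (-621/4 + 79)) + 94 = √(22267 - 305/4) + 94 = √(88763/4) + 94 = √88763/2 + 94 = 94 + √88763/2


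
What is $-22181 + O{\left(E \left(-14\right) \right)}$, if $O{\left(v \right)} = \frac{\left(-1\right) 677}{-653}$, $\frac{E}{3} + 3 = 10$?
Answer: $- \frac{14483516}{653} \approx -22180.0$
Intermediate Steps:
$E = 21$ ($E = -9 + 3 \cdot 10 = -9 + 30 = 21$)
$O{\left(v \right)} = \frac{677}{653}$ ($O{\left(v \right)} = \left(-677\right) \left(- \frac{1}{653}\right) = \frac{677}{653}$)
$-22181 + O{\left(E \left(-14\right) \right)} = -22181 + \frac{677}{653} = - \frac{14483516}{653}$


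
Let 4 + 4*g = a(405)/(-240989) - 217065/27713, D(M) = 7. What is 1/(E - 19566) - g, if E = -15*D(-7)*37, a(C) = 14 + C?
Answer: 66194520029144/22374023401401 ≈ 2.9585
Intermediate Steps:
E = -3885 (E = -15*7*37 = -105*37 = -3885)
g = -2822714345/954075451 (g = -1 + ((14 + 405)/(-240989) - 217065/27713)/4 = -1 + (419*(-1/240989) - 217065*1/27713)/4 = -1 + (-419/240989 - 217065/27713)/4 = -1 + (1/4)*(-7474555576/954075451) = -1 - 1868638894/954075451 = -2822714345/954075451 ≈ -2.9586)
1/(E - 19566) - g = 1/(-3885 - 19566) - 1*(-2822714345/954075451) = 1/(-23451) + 2822714345/954075451 = -1/23451 + 2822714345/954075451 = 66194520029144/22374023401401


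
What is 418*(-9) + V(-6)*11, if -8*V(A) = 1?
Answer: -30107/8 ≈ -3763.4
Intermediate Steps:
V(A) = -⅛ (V(A) = -⅛*1 = -⅛)
418*(-9) + V(-6)*11 = 418*(-9) - ⅛*11 = -3762 - 11/8 = -30107/8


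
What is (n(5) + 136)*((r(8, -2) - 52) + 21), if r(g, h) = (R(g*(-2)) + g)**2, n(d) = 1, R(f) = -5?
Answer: -3014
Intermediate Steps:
r(g, h) = (-5 + g)**2
(n(5) + 136)*((r(8, -2) - 52) + 21) = (1 + 136)*(((-5 + 8)**2 - 52) + 21) = 137*((3**2 - 52) + 21) = 137*((9 - 52) + 21) = 137*(-43 + 21) = 137*(-22) = -3014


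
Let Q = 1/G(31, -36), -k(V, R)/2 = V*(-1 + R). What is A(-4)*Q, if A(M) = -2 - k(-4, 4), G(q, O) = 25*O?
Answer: 13/450 ≈ 0.028889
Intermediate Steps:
k(V, R) = -2*V*(-1 + R)
Q = -1/900 (Q = 1/(25*(-36)) = 1/(-900) = -1/900 ≈ -0.0011111)
A(M) = -26 (A(M) = -2 - 2*(-4)*(1 - 1*4) = -2 - 2*(-4)*(1 - 4) = -2 - 2*(-4)*(-3) = -2 - 1*24 = -2 - 24 = -26)
A(-4)*Q = -26*(-1/900) = 13/450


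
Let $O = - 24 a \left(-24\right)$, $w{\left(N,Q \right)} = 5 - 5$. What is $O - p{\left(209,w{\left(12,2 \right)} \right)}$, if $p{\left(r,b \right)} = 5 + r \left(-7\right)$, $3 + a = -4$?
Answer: $-2574$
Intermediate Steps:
$a = -7$ ($a = -3 - 4 = -7$)
$w{\left(N,Q \right)} = 0$
$p{\left(r,b \right)} = 5 - 7 r$
$O = -4032$ ($O = \left(-24\right) \left(-7\right) \left(-24\right) = 168 \left(-24\right) = -4032$)
$O - p{\left(209,w{\left(12,2 \right)} \right)} = -4032 - \left(5 - 1463\right) = -4032 - -1458 = -4032 + 1458 = -2574$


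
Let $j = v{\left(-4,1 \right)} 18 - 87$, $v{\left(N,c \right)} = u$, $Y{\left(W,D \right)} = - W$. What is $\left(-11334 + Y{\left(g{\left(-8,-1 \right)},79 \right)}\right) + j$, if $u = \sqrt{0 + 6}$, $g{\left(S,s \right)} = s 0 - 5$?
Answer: $-11416 + 18 \sqrt{6} \approx -11372.0$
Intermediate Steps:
$g{\left(S,s \right)} = -5$ ($g{\left(S,s \right)} = 0 - 5 = -5$)
$u = \sqrt{6} \approx 2.4495$
$v{\left(N,c \right)} = \sqrt{6}$
$j = -87 + 18 \sqrt{6}$ ($j = \sqrt{6} \cdot 18 - 87 = 18 \sqrt{6} - 87 = -87 + 18 \sqrt{6} \approx -42.909$)
$\left(-11334 + Y{\left(g{\left(-8,-1 \right)},79 \right)}\right) + j = \left(-11334 - -5\right) - \left(87 - 18 \sqrt{6}\right) = \left(-11334 + 5\right) - \left(87 - 18 \sqrt{6}\right) = -11329 - \left(87 - 18 \sqrt{6}\right) = -11416 + 18 \sqrt{6}$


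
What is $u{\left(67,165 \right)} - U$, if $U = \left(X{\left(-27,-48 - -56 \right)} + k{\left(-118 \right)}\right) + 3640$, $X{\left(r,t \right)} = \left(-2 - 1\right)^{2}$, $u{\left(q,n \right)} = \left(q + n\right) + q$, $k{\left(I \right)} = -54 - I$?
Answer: $-3414$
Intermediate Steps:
$u{\left(q,n \right)} = n + 2 q$ ($u{\left(q,n \right)} = \left(n + q\right) + q = n + 2 q$)
$X{\left(r,t \right)} = 9$ ($X{\left(r,t \right)} = \left(-3\right)^{2} = 9$)
$U = 3713$ ($U = \left(9 - -64\right) + 3640 = \left(9 + \left(-54 + 118\right)\right) + 3640 = \left(9 + 64\right) + 3640 = 73 + 3640 = 3713$)
$u{\left(67,165 \right)} - U = \left(165 + 2 \cdot 67\right) - 3713 = \left(165 + 134\right) - 3713 = 299 - 3713 = -3414$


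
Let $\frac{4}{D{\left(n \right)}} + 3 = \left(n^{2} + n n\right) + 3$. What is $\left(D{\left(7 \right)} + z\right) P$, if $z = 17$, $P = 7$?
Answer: $\frac{835}{7} \approx 119.29$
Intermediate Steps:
$D{\left(n \right)} = \frac{2}{n^{2}}$ ($D{\left(n \right)} = \frac{4}{-3 + \left(\left(n^{2} + n n\right) + 3\right)} = \frac{4}{-3 + \left(\left(n^{2} + n^{2}\right) + 3\right)} = \frac{4}{-3 + \left(2 n^{2} + 3\right)} = \frac{4}{-3 + \left(3 + 2 n^{2}\right)} = \frac{4}{2 n^{2}} = 4 \frac{1}{2 n^{2}} = \frac{2}{n^{2}}$)
$\left(D{\left(7 \right)} + z\right) P = \left(\frac{2}{49} + 17\right) 7 = \frac{835}{49} \cdot 7 = \frac{835}{7}$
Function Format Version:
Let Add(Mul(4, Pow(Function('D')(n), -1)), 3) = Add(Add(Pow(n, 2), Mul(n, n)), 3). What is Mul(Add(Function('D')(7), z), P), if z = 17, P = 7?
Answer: Rational(835, 7) ≈ 119.29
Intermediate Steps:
Function('D')(n) = Mul(2, Pow(n, -2)) (Function('D')(n) = Mul(4, Pow(Add(-3, Add(Add(Pow(n, 2), Mul(n, n)), 3)), -1)) = Mul(4, Pow(Add(-3, Add(Add(Pow(n, 2), Pow(n, 2)), 3)), -1)) = Mul(4, Pow(Add(-3, Add(Mul(2, Pow(n, 2)), 3)), -1)) = Mul(4, Pow(Add(-3, Add(3, Mul(2, Pow(n, 2)))), -1)) = Mul(4, Pow(Mul(2, Pow(n, 2)), -1)) = Mul(4, Mul(Rational(1, 2), Pow(n, -2))) = Mul(2, Pow(n, -2)))
Mul(Add(Function('D')(7), z), P) = Mul(Add(Mul(2, Pow(7, -2)), 17), 7) = Mul(Add(Mul(2, Rational(1, 49)), 17), 7) = Mul(Add(Rational(2, 49), 17), 7) = Mul(Rational(835, 49), 7) = Rational(835, 7)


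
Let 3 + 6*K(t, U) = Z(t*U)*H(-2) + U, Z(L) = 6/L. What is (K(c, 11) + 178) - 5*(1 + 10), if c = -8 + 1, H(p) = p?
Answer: 28727/231 ≈ 124.36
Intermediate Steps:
c = -7
K(t, U) = -½ + U/6 - 2/(U*t) (K(t, U) = -½ + ((6/((t*U)))*(-2) + U)/6 = -½ + ((6/((U*t)))*(-2) + U)/6 = -½ + ((6*(1/(U*t)))*(-2) + U)/6 = -½ + ((6/(U*t))*(-2) + U)/6 = -½ + (-12/(U*t) + U)/6 = -½ + (U - 12/(U*t))/6 = -½ + (U/6 - 2/(U*t)) = -½ + U/6 - 2/(U*t))
(K(c, 11) + 178) - 5*(1 + 10) = ((-½ + (⅙)*11 - 2/(11*(-7))) + 178) - 5*(1 + 10) = ((-½ + 11/6 - 2*1/11*(-⅐)) + 178) - 5*11 = ((-½ + 11/6 + 2/77) + 178) - 55 = (314/231 + 178) - 55 = 41432/231 - 55 = 28727/231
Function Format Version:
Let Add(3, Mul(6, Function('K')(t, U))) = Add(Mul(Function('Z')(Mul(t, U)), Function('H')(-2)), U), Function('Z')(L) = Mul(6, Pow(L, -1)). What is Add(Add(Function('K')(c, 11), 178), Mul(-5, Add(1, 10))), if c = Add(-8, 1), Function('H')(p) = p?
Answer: Rational(28727, 231) ≈ 124.36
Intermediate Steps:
c = -7
Function('K')(t, U) = Add(Rational(-1, 2), Mul(Rational(1, 6), U), Mul(-2, Pow(U, -1), Pow(t, -1))) (Function('K')(t, U) = Add(Rational(-1, 2), Mul(Rational(1, 6), Add(Mul(Mul(6, Pow(Mul(t, U), -1)), -2), U))) = Add(Rational(-1, 2), Mul(Rational(1, 6), Add(Mul(Mul(6, Pow(Mul(U, t), -1)), -2), U))) = Add(Rational(-1, 2), Mul(Rational(1, 6), Add(Mul(Mul(6, Mul(Pow(U, -1), Pow(t, -1))), -2), U))) = Add(Rational(-1, 2), Mul(Rational(1, 6), Add(Mul(Mul(6, Pow(U, -1), Pow(t, -1)), -2), U))) = Add(Rational(-1, 2), Mul(Rational(1, 6), Add(Mul(-12, Pow(U, -1), Pow(t, -1)), U))) = Add(Rational(-1, 2), Mul(Rational(1, 6), Add(U, Mul(-12, Pow(U, -1), Pow(t, -1))))) = Add(Rational(-1, 2), Add(Mul(Rational(1, 6), U), Mul(-2, Pow(U, -1), Pow(t, -1)))) = Add(Rational(-1, 2), Mul(Rational(1, 6), U), Mul(-2, Pow(U, -1), Pow(t, -1))))
Add(Add(Function('K')(c, 11), 178), Mul(-5, Add(1, 10))) = Add(Add(Add(Rational(-1, 2), Mul(Rational(1, 6), 11), Mul(-2, Pow(11, -1), Pow(-7, -1))), 178), Mul(-5, Add(1, 10))) = Add(Add(Add(Rational(-1, 2), Rational(11, 6), Mul(-2, Rational(1, 11), Rational(-1, 7))), 178), Mul(-5, 11)) = Add(Add(Add(Rational(-1, 2), Rational(11, 6), Rational(2, 77)), 178), -55) = Add(Add(Rational(314, 231), 178), -55) = Add(Rational(41432, 231), -55) = Rational(28727, 231)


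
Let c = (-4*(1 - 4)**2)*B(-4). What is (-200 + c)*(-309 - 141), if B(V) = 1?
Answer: 106200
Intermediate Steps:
c = -36 (c = -4*(1 - 4)**2*1 = -4*(-3)**2*1 = -4*9*1 = -36*1 = -36)
(-200 + c)*(-309 - 141) = (-200 - 36)*(-309 - 141) = -236*(-450) = 106200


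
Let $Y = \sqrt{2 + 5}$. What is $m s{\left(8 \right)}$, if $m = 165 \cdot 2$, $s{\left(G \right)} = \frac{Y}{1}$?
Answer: $330 \sqrt{7} \approx 873.1$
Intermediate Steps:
$Y = \sqrt{7} \approx 2.6458$
$s{\left(G \right)} = \sqrt{7}$ ($s{\left(G \right)} = \frac{\sqrt{7}}{1} = \sqrt{7} \cdot 1 = \sqrt{7}$)
$m = 330$
$m s{\left(8 \right)} = 330 \sqrt{7}$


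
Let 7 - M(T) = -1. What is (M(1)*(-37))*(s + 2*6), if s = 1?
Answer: -3848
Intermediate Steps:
M(T) = 8 (M(T) = 7 - 1*(-1) = 7 + 1 = 8)
(M(1)*(-37))*(s + 2*6) = (8*(-37))*(1 + 2*6) = -296*(1 + 12) = -296*13 = -3848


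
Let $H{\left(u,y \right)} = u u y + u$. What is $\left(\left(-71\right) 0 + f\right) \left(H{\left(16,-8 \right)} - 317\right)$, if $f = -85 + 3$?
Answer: $192618$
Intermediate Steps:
$H{\left(u,y \right)} = u + y u^{2}$ ($H{\left(u,y \right)} = u^{2} y + u = y u^{2} + u = u + y u^{2}$)
$f = -82$
$\left(\left(-71\right) 0 + f\right) \left(H{\left(16,-8 \right)} - 317\right) = \left(\left(-71\right) 0 - 82\right) \left(16 \left(1 + 16 \left(-8\right)\right) - 317\right) = \left(0 - 82\right) \left(16 \left(1 - 128\right) - 317\right) = - 82 \left(16 \left(-127\right) - 317\right) = - 82 \left(-2032 - 317\right) = \left(-82\right) \left(-2349\right) = 192618$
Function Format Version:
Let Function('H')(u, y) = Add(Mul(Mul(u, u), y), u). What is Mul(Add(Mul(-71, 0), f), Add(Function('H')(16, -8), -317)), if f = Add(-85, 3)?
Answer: 192618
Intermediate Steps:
Function('H')(u, y) = Add(u, Mul(y, Pow(u, 2))) (Function('H')(u, y) = Add(Mul(Pow(u, 2), y), u) = Add(Mul(y, Pow(u, 2)), u) = Add(u, Mul(y, Pow(u, 2))))
f = -82
Mul(Add(Mul(-71, 0), f), Add(Function('H')(16, -8), -317)) = Mul(Add(Mul(-71, 0), -82), Add(Mul(16, Add(1, Mul(16, -8))), -317)) = Mul(Add(0, -82), Add(Mul(16, Add(1, -128)), -317)) = Mul(-82, Add(Mul(16, -127), -317)) = Mul(-82, Add(-2032, -317)) = Mul(-82, -2349) = 192618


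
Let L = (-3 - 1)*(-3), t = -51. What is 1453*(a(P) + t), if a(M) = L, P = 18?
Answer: -56667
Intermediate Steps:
L = 12 (L = -4*(-3) = 12)
a(M) = 12
1453*(a(P) + t) = 1453*(12 - 51) = 1453*(-39) = -56667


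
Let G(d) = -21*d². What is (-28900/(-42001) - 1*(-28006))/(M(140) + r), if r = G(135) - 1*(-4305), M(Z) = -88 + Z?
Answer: -588154453/7945917184 ≈ -0.074020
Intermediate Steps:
r = -378420 (r = -21*135² - 1*(-4305) = -21*18225 + 4305 = -382725 + 4305 = -378420)
(-28900/(-42001) - 1*(-28006))/(M(140) + r) = (-28900/(-42001) - 1*(-28006))/((-88 + 140) - 378420) = (-28900*(-1/42001) + 28006)/(52 - 378420) = (28900/42001 + 28006)/(-378368) = (1176308906/42001)*(-1/378368) = -588154453/7945917184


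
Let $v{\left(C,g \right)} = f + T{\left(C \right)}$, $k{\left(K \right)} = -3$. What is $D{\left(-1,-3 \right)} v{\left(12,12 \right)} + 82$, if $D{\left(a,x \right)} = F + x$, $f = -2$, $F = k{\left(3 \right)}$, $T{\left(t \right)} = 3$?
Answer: $76$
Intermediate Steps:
$F = -3$
$v{\left(C,g \right)} = 1$ ($v{\left(C,g \right)} = -2 + 3 = 1$)
$D{\left(a,x \right)} = -3 + x$
$D{\left(-1,-3 \right)} v{\left(12,12 \right)} + 82 = \left(-3 - 3\right) 1 + 82 = \left(-6\right) 1 + 82 = -6 + 82 = 76$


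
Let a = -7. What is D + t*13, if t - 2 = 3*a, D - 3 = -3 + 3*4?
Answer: -235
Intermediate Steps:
D = 12 (D = 3 + (-3 + 3*4) = 3 + (-3 + 12) = 3 + 9 = 12)
t = -19 (t = 2 + 3*(-7) = 2 - 21 = -19)
D + t*13 = 12 - 19*13 = 12 - 247 = -235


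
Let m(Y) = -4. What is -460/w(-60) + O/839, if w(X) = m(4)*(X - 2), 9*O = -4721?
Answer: -1161067/468162 ≈ -2.4801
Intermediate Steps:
O = -4721/9 (O = (1/9)*(-4721) = -4721/9 ≈ -524.56)
w(X) = 8 - 4*X (w(X) = -4*(X - 2) = -4*(-2 + X) = 8 - 4*X)
-460/w(-60) + O/839 = -460/(8 - 4*(-60)) - 4721/9/839 = -460/(8 + 240) - 4721/9*1/839 = -460/248 - 4721/7551 = -460*1/248 - 4721/7551 = -115/62 - 4721/7551 = -1161067/468162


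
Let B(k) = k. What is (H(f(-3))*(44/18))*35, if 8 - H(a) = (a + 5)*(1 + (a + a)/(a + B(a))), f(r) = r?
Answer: 3080/9 ≈ 342.22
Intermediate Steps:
H(a) = -2 - 2*a (H(a) = 8 - (a + 5)*(1 + (a + a)/(a + a)) = 8 - (5 + a)*(1 + (2*a)/((2*a))) = 8 - (5 + a)*(1 + (2*a)*(1/(2*a))) = 8 - (5 + a)*(1 + 1) = 8 - (5 + a)*2 = 8 - (10 + 2*a) = 8 + (-10 - 2*a) = -2 - 2*a)
(H(f(-3))*(44/18))*35 = ((-2 - 2*(-3))*(44/18))*35 = ((-2 + 6)*(44*(1/18)))*35 = (4*(22/9))*35 = (88/9)*35 = 3080/9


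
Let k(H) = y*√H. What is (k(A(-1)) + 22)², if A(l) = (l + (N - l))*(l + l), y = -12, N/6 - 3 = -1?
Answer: -2972 - 1056*I*√6 ≈ -2972.0 - 2586.7*I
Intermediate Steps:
N = 12 (N = 18 + 6*(-1) = 18 - 6 = 12)
A(l) = 24*l (A(l) = (l + (12 - l))*(l + l) = 12*(2*l) = 24*l)
k(H) = -12*√H
(k(A(-1)) + 22)² = (-12*2*I*√6 + 22)² = (-24*I*√6 + 22)² = (22 - 24*I*√6)²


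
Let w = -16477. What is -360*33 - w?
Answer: 4597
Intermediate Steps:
-360*33 - w = -360*33 - 1*(-16477) = -11880 + 16477 = 4597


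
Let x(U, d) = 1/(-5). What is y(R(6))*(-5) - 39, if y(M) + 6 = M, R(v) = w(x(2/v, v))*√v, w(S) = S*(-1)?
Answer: -9 - √6 ≈ -11.449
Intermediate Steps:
x(U, d) = -⅕
w(S) = -S
R(v) = √v/5 (R(v) = (-1*(-⅕))*√v = √v/5)
y(M) = -6 + M
y(R(6))*(-5) - 39 = (-6 + √6/5)*(-5) - 39 = (30 - √6) - 39 = -9 - √6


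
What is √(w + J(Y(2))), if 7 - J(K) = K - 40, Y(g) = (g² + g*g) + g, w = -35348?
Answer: I*√35311 ≈ 187.91*I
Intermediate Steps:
Y(g) = g + 2*g² (Y(g) = (g² + g²) + g = 2*g² + g = g + 2*g²)
J(K) = 47 - K (J(K) = 7 - (K - 40) = 7 - (-40 + K) = 7 + (40 - K) = 47 - K)
√(w + J(Y(2))) = √(-35348 + (47 - 2*(1 + 2*2))) = √(-35348 + (47 - 2*(1 + 4))) = √(-35348 + (47 - 2*5)) = √(-35348 + (47 - 1*10)) = √(-35348 + (47 - 10)) = √(-35348 + 37) = √(-35311) = I*√35311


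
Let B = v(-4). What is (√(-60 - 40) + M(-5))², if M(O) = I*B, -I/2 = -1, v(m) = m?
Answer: -36 - 160*I ≈ -36.0 - 160.0*I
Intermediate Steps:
B = -4
I = 2 (I = -2*(-1) = 2)
M(O) = -8 (M(O) = 2*(-4) = -8)
(√(-60 - 40) + M(-5))² = (√(-60 - 40) - 8)² = (√(-100) - 8)² = (10*I - 8)² = (-8 + 10*I)²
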